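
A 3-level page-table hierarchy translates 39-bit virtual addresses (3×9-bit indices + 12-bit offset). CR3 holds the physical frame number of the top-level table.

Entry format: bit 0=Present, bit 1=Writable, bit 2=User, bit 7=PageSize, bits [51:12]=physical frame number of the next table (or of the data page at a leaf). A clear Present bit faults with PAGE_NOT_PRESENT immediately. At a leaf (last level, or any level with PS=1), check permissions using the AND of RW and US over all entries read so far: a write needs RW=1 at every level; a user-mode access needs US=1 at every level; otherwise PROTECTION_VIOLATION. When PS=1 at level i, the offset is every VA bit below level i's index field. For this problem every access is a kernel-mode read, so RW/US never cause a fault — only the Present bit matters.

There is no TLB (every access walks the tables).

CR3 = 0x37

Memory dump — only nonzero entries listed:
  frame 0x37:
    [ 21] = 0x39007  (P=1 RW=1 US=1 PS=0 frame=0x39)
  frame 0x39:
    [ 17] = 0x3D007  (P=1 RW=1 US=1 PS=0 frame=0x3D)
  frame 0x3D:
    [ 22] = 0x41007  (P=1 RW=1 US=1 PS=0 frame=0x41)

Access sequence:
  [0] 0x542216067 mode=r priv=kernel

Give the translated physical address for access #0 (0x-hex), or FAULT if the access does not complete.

Walk each access:
#0 VA=0x542216067 (r,kernel):
  lvl0: tbl 0x37, slot 21 ⇒ 0x39007 (P1/RW1/US1/PS0)
  lvl1: tbl 0x39, slot 17 ⇒ 0x3D007 (P1/RW1/US1/PS0)
  lvl2: tbl 0x3D, slot 22 ⇒ 0x41007 (P1/RW1/US1/PS0)
  ⇒ phys 0x41067  [3 reads]

Access #0 PA: 0x41067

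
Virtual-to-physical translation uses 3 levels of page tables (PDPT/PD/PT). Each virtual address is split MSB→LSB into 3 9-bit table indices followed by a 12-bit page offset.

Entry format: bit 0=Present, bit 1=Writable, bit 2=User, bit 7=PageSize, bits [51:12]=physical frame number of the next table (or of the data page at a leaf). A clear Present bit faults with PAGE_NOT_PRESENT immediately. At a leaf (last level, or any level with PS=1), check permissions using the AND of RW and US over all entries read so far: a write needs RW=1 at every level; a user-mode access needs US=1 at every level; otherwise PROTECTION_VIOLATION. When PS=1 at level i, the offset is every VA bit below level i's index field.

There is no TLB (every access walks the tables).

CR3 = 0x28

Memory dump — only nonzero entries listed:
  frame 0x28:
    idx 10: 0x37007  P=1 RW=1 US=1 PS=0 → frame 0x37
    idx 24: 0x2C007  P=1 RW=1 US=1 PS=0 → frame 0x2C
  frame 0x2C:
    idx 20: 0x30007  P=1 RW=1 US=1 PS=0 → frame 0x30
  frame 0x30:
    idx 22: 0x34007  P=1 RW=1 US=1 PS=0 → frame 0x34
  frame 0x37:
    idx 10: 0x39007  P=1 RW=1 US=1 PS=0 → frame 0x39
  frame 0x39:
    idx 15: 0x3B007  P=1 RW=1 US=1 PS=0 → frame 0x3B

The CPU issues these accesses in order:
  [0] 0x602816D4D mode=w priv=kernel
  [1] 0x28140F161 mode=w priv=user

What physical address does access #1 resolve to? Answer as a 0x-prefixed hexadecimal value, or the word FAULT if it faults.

Per-access translation:
#0 VA=0x602816D4D (w,kernel):
  lvl0: tbl 0x28, slot 24 ⇒ 0x2C007 (P1/RW1/US1/PS0)
  lvl1: tbl 0x2C, slot 20 ⇒ 0x30007 (P1/RW1/US1/PS0)
  lvl2: tbl 0x30, slot 22 ⇒ 0x34007 (P1/RW1/US1/PS0)
  → PA=0x34D4D  (3 entries read)
#1 VA=0x28140F161 (w,user):
  lvl0: tbl 0x28, slot 10 ⇒ 0x37007 (P1/RW1/US1/PS0)
  lvl1: tbl 0x37, slot 10 ⇒ 0x39007 (P1/RW1/US1/PS0)
  lvl2: tbl 0x39, slot 15 ⇒ 0x3B007 (P1/RW1/US1/PS0)
  → PA=0x3B161  (3 entries read)

Access #1 PA: 0x3B161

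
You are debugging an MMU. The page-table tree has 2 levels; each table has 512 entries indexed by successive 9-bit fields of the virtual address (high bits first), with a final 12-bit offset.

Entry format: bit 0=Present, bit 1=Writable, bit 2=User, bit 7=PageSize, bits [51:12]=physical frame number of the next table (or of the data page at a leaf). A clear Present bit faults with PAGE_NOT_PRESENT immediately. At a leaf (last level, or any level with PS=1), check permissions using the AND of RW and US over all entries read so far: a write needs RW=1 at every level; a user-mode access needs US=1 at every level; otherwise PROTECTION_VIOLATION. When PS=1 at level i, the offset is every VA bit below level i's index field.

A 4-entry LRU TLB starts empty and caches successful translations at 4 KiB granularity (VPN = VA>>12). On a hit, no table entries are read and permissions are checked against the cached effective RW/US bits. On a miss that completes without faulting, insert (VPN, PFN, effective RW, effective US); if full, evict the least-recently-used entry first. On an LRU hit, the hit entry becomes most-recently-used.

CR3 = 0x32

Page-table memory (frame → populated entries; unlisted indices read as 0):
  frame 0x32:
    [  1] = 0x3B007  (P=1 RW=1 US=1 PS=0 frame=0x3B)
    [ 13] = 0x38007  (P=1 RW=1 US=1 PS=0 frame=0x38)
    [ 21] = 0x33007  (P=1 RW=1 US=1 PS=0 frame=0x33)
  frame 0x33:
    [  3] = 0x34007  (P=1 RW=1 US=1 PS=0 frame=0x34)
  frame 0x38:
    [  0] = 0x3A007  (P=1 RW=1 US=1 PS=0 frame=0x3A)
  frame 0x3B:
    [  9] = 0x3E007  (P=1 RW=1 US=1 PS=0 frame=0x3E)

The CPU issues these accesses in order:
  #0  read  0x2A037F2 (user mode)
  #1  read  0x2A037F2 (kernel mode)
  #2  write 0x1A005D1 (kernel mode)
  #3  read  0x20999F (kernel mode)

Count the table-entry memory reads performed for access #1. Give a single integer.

Walk each access:
#0 VA=0x2A037F2 (r,user):
  L0: frame=0x32 idx=21 entry=0x33007 [P=1 RW=1 US=1 PS=0]
  L1: frame=0x33 idx=3 entry=0x34007 [P=1 RW=1 US=1 PS=0]
  → PA=0x347F2  (2 entries read)
#1 VA=0x2A037F2 (r,kernel):
  TLB hit vpn=0x2A03 → PA=0x347F2
#2 VA=0x1A005D1 (w,kernel):
  L0: frame=0x32 idx=13 entry=0x38007 [P=1 RW=1 US=1 PS=0]
  L1: frame=0x38 idx=0 entry=0x3A007 [P=1 RW=1 US=1 PS=0]
  → PA=0x3A5D1  (2 entries read)
#3 VA=0x20999F (r,kernel):
  L0: frame=0x32 idx=1 entry=0x3B007 [P=1 RW=1 US=1 PS=0]
  L1: frame=0x3B idx=9 entry=0x3E007 [P=1 RW=1 US=1 PS=0]
  → PA=0x3E99F  (2 entries read)

Entries read for #1: 0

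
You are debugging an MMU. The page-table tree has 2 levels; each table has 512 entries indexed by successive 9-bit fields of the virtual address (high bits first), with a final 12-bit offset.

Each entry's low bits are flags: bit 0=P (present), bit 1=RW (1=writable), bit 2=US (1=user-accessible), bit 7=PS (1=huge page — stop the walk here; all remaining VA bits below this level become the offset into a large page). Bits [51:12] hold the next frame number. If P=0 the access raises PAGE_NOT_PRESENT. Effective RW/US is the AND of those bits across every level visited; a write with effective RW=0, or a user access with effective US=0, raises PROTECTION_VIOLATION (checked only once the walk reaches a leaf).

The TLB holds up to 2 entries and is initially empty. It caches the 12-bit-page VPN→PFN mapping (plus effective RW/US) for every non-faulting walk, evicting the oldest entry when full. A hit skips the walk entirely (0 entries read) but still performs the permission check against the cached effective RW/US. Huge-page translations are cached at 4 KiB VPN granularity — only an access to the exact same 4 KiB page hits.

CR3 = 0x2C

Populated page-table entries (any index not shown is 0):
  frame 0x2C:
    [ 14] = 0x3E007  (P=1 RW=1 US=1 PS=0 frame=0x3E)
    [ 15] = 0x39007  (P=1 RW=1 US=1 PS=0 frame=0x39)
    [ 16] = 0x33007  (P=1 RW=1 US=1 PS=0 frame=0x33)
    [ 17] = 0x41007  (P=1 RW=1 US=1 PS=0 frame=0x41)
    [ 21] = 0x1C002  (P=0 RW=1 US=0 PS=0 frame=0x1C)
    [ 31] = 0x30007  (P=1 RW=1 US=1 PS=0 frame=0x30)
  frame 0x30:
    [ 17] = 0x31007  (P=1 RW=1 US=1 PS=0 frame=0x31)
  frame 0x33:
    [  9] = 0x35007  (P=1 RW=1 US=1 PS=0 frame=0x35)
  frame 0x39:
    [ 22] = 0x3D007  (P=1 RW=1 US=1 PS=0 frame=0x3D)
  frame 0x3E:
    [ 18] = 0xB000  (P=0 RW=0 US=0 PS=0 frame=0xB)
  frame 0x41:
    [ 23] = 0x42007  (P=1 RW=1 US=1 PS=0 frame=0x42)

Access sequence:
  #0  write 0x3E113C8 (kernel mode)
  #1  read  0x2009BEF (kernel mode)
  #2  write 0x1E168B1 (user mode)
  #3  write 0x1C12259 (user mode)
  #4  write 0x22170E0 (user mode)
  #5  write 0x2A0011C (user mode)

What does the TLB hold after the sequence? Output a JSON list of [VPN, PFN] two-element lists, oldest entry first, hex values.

Trace:
#0 VA=0x3E113C8 (w,kernel):
  lvl0: tbl 0x2C, slot 31 ⇒ 0x30007 (P1/RW1/US1/PS0)
  lvl1: tbl 0x30, slot 17 ⇒ 0x31007 (P1/RW1/US1/PS0)
  → PA=0x313C8  (2 entries read)
#1 VA=0x2009BEF (r,kernel):
  lvl0: tbl 0x2C, slot 16 ⇒ 0x33007 (P1/RW1/US1/PS0)
  lvl1: tbl 0x33, slot 9 ⇒ 0x35007 (P1/RW1/US1/PS0)
  → PA=0x35BEF  (2 entries read)
#2 VA=0x1E168B1 (w,user):
  lvl0: tbl 0x2C, slot 15 ⇒ 0x39007 (P1/RW1/US1/PS0)
  lvl1: tbl 0x39, slot 22 ⇒ 0x3D007 (P1/RW1/US1/PS0)
  → PA=0x3D8B1  (2 entries read)
#3 VA=0x1C12259 (w,user):
  lvl0: tbl 0x2C, slot 14 ⇒ 0x3E007 (P1/RW1/US1/PS0)
  lvl1: tbl 0x3E, slot 18 ⇒ 0xB000 (P0/RW0/US0/PS0)
  ✗ PAGE_NOT_PRESENT  [2 reads]
#4 VA=0x22170E0 (w,user):
  lvl0: tbl 0x2C, slot 17 ⇒ 0x41007 (P1/RW1/US1/PS0)
  lvl1: tbl 0x41, slot 23 ⇒ 0x42007 (P1/RW1/US1/PS0)
  → PA=0x420E0  (2 entries read)
#5 VA=0x2A0011C (w,user):
  lvl0: tbl 0x2C, slot 21 ⇒ 0x1C002 (P0/RW1/US0/PS0)
  ✗ PAGE_NOT_PRESENT  [1 reads]

TLB: [["0x1E16", "0x3D"], ["0x2217", "0x42"]]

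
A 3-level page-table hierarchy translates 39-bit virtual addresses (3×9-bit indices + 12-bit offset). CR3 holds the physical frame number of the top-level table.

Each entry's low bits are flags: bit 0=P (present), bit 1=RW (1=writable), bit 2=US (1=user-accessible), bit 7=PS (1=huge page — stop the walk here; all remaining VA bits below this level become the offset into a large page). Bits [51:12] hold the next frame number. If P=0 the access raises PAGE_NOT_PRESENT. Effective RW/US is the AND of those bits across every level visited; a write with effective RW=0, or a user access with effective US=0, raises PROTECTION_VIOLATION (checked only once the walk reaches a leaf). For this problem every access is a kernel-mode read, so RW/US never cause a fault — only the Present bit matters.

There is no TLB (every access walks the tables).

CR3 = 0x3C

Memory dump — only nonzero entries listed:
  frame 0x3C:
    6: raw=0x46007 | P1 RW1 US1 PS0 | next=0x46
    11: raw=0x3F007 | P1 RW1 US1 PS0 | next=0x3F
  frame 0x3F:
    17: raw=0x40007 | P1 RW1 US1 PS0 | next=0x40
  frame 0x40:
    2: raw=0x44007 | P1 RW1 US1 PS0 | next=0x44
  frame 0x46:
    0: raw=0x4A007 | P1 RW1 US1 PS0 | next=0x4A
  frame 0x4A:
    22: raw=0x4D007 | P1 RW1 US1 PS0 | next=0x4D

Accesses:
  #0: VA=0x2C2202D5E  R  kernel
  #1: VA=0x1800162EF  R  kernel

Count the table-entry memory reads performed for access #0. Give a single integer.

Walk each access:
#0 VA=0x2C2202D5E (r,kernel):
  L0 @0x3C[11] → 0x3F007  P=1,RW=1,US=1,PS=0
  L1 @0x3F[17] → 0x40007  P=1,RW=1,US=1,PS=0
  L2 @0x40[2] → 0x44007  P=1,RW=1,US=1,PS=0
  ✓ 0x44D5E  — 3 lookups
#1 VA=0x1800162EF (r,kernel):
  L0 @0x3C[6] → 0x46007  P=1,RW=1,US=1,PS=0
  L1 @0x46[0] → 0x4A007  P=1,RW=1,US=1,PS=0
  L2 @0x4A[22] → 0x4D007  P=1,RW=1,US=1,PS=0
  ✓ 0x4D2EF  — 3 lookups

Entries read for #0: 3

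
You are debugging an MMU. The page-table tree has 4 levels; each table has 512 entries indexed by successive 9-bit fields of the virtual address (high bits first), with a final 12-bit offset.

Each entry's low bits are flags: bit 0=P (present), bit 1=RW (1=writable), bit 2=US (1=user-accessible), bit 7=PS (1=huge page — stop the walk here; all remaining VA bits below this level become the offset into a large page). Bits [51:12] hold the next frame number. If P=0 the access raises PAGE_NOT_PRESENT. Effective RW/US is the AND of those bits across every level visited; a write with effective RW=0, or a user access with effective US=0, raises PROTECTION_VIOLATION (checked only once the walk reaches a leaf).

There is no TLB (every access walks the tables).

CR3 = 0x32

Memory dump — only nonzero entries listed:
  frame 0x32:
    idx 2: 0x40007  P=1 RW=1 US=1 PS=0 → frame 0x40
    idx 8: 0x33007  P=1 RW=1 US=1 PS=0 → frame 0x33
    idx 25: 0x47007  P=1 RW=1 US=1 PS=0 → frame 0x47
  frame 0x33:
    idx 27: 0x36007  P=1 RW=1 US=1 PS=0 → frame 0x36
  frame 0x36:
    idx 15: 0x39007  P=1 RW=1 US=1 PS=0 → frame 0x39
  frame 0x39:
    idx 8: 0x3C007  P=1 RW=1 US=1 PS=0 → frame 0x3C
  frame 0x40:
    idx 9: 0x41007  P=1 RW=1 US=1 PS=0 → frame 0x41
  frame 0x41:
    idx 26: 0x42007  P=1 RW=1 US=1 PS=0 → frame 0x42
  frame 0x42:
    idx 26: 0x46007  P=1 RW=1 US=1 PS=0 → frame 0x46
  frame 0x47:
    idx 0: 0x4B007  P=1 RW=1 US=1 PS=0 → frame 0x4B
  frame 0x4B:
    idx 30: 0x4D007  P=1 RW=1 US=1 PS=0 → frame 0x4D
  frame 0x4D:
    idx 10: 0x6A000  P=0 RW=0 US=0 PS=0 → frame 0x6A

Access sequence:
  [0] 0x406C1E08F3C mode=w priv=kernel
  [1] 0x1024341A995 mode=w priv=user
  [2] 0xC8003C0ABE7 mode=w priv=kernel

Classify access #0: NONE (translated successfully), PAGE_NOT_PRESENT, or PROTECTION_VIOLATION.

Trace:
#0 VA=0x406C1E08F3C (w,kernel):
  lvl0: tbl 0x32, slot 8 ⇒ 0x33007 (P1/RW1/US1/PS0)
  lvl1: tbl 0x33, slot 27 ⇒ 0x36007 (P1/RW1/US1/PS0)
  lvl2: tbl 0x36, slot 15 ⇒ 0x39007 (P1/RW1/US1/PS0)
  lvl3: tbl 0x39, slot 8 ⇒ 0x3C007 (P1/RW1/US1/PS0)
  ✓ 0x3CF3C  — 4 lookups
#1 VA=0x1024341A995 (w,user):
  lvl0: tbl 0x32, slot 2 ⇒ 0x40007 (P1/RW1/US1/PS0)
  lvl1: tbl 0x40, slot 9 ⇒ 0x41007 (P1/RW1/US1/PS0)
  lvl2: tbl 0x41, slot 26 ⇒ 0x42007 (P1/RW1/US1/PS0)
  lvl3: tbl 0x42, slot 26 ⇒ 0x46007 (P1/RW1/US1/PS0)
  ✓ 0x46995  — 4 lookups
#2 VA=0xC8003C0ABE7 (w,kernel):
  lvl0: tbl 0x32, slot 25 ⇒ 0x47007 (P1/RW1/US1/PS0)
  lvl1: tbl 0x47, slot 0 ⇒ 0x4B007 (P1/RW1/US1/PS0)
  lvl2: tbl 0x4B, slot 30 ⇒ 0x4D007 (P1/RW1/US1/PS0)
  lvl3: tbl 0x4D, slot 10 ⇒ 0x6A000 (P0/RW0/US0/PS0)
  → PAGE_NOT_PRESENT  (4 entries read)

Access #0 fault: NONE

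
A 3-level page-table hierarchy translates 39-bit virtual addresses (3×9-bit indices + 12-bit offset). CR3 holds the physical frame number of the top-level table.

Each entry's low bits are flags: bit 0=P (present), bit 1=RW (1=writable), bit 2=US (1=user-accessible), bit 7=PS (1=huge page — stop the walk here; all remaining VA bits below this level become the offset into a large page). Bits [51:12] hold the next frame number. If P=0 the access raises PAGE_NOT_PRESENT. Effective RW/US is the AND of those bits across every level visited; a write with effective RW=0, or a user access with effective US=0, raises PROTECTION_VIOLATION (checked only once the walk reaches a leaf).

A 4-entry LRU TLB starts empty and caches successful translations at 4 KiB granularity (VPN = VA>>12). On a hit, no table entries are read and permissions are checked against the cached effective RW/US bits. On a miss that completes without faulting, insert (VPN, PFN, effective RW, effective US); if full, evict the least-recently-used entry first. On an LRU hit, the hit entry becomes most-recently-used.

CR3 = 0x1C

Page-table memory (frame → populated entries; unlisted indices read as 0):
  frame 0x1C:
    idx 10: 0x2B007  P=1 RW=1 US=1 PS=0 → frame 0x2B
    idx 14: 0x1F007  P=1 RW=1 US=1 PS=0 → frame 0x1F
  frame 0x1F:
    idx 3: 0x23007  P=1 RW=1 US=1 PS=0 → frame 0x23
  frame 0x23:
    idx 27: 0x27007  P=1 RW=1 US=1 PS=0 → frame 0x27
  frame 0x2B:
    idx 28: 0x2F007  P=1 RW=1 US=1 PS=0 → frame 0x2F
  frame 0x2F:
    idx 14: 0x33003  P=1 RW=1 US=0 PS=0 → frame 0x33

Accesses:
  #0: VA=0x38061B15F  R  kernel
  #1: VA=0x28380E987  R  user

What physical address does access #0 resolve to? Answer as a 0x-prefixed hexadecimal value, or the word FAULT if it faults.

Trace:
#0 VA=0x38061B15F (r,kernel):
  [0] read 0x1C idx=14: raw=0x1F007 flags P=1 W=1 U=1 S=0
  [1] read 0x1F idx=3: raw=0x23007 flags P=1 W=1 U=1 S=0
  [2] read 0x23 idx=27: raw=0x27007 flags P=1 W=1 U=1 S=0
  ⇒ phys 0x2715F  [3 reads]
#1 VA=0x28380E987 (r,user):
  [0] read 0x1C idx=10: raw=0x2B007 flags P=1 W=1 U=1 S=0
  [1] read 0x2B idx=28: raw=0x2F007 flags P=1 W=1 U=1 S=0
  [2] read 0x2F idx=14: raw=0x33003 flags P=1 W=1 U=0 S=0
  ⇒ fault: PROTECTION_VIOLATION  — 3 lookups

Access #0 PA: 0x2715F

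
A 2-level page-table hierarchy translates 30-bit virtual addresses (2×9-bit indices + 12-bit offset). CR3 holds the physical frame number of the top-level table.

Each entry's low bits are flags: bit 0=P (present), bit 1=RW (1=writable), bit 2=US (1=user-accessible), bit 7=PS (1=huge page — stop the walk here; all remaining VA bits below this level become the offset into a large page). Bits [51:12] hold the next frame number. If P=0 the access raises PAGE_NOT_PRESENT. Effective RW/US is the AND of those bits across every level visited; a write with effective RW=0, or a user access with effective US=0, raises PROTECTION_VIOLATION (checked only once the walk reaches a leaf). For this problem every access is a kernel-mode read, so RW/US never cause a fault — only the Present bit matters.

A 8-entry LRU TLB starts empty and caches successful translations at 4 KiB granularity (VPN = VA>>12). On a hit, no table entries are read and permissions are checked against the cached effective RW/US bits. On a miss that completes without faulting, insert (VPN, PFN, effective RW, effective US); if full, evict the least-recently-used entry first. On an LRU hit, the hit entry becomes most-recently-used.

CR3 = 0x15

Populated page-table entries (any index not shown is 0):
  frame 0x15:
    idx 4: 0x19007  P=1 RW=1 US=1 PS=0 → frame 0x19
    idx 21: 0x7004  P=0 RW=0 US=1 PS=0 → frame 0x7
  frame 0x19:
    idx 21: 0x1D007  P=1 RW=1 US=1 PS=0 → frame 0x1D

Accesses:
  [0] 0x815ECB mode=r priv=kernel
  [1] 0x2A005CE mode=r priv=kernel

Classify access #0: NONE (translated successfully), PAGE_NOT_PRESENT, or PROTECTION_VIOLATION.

Walk each access:
#0 VA=0x815ECB (r,kernel):
  lvl0: tbl 0x15, slot 4 ⇒ 0x19007 (P1/RW1/US1/PS0)
  lvl1: tbl 0x19, slot 21 ⇒ 0x1D007 (P1/RW1/US1/PS0)
  ✓ 0x1DECB  — 2 lookups
#1 VA=0x2A005CE (r,kernel):
  lvl0: tbl 0x15, slot 21 ⇒ 0x7004 (P0/RW0/US1/PS0)
  ✗ PAGE_NOT_PRESENT  [1 reads]

Access #0 fault: NONE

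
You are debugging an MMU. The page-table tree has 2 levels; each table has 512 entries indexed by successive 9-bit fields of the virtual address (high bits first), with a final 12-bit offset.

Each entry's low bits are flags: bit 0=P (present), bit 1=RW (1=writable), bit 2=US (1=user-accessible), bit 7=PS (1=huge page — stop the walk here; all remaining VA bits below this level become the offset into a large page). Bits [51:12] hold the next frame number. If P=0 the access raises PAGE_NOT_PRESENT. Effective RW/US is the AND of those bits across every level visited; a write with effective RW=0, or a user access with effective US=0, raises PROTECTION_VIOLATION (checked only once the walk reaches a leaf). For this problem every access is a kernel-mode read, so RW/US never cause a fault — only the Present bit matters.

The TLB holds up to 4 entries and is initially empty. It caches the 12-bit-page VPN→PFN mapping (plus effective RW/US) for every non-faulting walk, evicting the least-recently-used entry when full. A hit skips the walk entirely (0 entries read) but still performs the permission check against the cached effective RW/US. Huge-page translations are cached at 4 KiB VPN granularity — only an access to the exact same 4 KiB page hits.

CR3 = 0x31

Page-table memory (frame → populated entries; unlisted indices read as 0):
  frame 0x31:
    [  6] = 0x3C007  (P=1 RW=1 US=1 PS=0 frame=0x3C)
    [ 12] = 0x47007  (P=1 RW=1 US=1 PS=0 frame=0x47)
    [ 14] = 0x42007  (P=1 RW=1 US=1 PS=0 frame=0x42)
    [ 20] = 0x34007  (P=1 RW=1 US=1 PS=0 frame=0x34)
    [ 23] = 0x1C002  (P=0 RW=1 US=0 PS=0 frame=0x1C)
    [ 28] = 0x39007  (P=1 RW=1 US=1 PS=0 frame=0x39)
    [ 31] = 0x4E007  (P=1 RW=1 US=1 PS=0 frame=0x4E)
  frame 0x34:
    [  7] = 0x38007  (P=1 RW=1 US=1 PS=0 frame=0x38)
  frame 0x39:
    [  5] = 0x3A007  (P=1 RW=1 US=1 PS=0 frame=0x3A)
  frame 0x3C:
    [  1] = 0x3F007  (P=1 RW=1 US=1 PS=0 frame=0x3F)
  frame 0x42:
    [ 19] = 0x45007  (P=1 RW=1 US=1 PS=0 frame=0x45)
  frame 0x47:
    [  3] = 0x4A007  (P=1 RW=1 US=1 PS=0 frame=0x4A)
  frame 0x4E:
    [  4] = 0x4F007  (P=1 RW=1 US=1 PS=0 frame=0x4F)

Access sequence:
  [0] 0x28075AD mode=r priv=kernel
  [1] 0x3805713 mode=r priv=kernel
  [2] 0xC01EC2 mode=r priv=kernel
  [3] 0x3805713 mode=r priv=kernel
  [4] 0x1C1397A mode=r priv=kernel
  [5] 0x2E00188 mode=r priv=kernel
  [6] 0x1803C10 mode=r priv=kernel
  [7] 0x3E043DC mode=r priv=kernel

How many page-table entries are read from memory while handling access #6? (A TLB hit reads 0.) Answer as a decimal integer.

Per-access translation:
#0 VA=0x28075AD (r,kernel):
  [0] read 0x31 idx=20: raw=0x34007 flags P=1 W=1 U=1 S=0
  [1] read 0x34 idx=7: raw=0x38007 flags P=1 W=1 U=1 S=0
  ⇒ phys 0x385AD  [2 reads]
#1 VA=0x3805713 (r,kernel):
  [0] read 0x31 idx=28: raw=0x39007 flags P=1 W=1 U=1 S=0
  [1] read 0x39 idx=5: raw=0x3A007 flags P=1 W=1 U=1 S=0
  ⇒ phys 0x3A713  [2 reads]
#2 VA=0xC01EC2 (r,kernel):
  [0] read 0x31 idx=6: raw=0x3C007 flags P=1 W=1 U=1 S=0
  [1] read 0x3C idx=1: raw=0x3F007 flags P=1 W=1 U=1 S=0
  ⇒ phys 0x3FEC2  [2 reads]
#3 VA=0x3805713 (r,kernel):
  TLB hit vpn=0x3805 → PA=0x3A713
#4 VA=0x1C1397A (r,kernel):
  [0] read 0x31 idx=14: raw=0x42007 flags P=1 W=1 U=1 S=0
  [1] read 0x42 idx=19: raw=0x45007 flags P=1 W=1 U=1 S=0
  ⇒ phys 0x4597A  [2 reads]
#5 VA=0x2E00188 (r,kernel):
  [0] read 0x31 idx=23: raw=0x1C002 flags P=0 W=1 U=0 S=0
  ⇒ fault: PAGE_NOT_PRESENT  — 1 lookups
#6 VA=0x1803C10 (r,kernel):
  [0] read 0x31 idx=12: raw=0x47007 flags P=1 W=1 U=1 S=0
  [1] read 0x47 idx=3: raw=0x4A007 flags P=1 W=1 U=1 S=0
  ⇒ phys 0x4AC10  [2 reads]
#7 VA=0x3E043DC (r,kernel):
  [0] read 0x31 idx=31: raw=0x4E007 flags P=1 W=1 U=1 S=0
  [1] read 0x4E idx=4: raw=0x4F007 flags P=1 W=1 U=1 S=0
  ⇒ phys 0x4F3DC  [2 reads]

Entries read for #6: 2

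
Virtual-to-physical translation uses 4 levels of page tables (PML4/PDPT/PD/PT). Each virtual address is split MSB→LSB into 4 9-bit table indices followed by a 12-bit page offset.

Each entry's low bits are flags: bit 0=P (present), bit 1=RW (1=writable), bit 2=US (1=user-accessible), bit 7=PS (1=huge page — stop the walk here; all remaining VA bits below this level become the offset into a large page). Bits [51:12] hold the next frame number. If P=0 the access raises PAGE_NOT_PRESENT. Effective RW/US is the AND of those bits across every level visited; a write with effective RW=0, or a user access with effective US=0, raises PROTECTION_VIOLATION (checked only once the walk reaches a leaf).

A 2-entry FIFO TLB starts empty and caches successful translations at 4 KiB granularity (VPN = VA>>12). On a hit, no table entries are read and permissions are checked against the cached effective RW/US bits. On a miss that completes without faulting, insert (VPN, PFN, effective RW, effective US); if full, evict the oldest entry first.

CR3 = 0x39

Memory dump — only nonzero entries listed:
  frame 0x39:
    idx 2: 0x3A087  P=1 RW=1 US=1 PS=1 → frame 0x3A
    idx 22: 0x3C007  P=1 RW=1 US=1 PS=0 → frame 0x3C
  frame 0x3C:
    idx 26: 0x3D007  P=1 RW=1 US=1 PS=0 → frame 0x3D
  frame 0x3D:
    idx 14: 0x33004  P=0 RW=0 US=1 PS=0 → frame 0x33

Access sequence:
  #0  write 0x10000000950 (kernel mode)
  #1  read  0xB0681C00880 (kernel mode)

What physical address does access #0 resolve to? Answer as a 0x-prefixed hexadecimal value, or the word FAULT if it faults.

Trace:
#0 VA=0x10000000950 (w,kernel):
  L0: frame=0x39 idx=2 entry=0x3A087 [P=1 RW=1 US=1 PS=1]
  ✓ 0x3A950 (huge @L0)  — 1 lookups
#1 VA=0xB0681C00880 (r,kernel):
  L0: frame=0x39 idx=22 entry=0x3C007 [P=1 RW=1 US=1 PS=0]
  L1: frame=0x3C idx=26 entry=0x3D007 [P=1 RW=1 US=1 PS=0]
  L2: frame=0x3D idx=14 entry=0x33004 [P=0 RW=0 US=1 PS=0]
  ⇒ fault: PAGE_NOT_PRESENT  — 3 lookups

Access #0 PA: 0x3A950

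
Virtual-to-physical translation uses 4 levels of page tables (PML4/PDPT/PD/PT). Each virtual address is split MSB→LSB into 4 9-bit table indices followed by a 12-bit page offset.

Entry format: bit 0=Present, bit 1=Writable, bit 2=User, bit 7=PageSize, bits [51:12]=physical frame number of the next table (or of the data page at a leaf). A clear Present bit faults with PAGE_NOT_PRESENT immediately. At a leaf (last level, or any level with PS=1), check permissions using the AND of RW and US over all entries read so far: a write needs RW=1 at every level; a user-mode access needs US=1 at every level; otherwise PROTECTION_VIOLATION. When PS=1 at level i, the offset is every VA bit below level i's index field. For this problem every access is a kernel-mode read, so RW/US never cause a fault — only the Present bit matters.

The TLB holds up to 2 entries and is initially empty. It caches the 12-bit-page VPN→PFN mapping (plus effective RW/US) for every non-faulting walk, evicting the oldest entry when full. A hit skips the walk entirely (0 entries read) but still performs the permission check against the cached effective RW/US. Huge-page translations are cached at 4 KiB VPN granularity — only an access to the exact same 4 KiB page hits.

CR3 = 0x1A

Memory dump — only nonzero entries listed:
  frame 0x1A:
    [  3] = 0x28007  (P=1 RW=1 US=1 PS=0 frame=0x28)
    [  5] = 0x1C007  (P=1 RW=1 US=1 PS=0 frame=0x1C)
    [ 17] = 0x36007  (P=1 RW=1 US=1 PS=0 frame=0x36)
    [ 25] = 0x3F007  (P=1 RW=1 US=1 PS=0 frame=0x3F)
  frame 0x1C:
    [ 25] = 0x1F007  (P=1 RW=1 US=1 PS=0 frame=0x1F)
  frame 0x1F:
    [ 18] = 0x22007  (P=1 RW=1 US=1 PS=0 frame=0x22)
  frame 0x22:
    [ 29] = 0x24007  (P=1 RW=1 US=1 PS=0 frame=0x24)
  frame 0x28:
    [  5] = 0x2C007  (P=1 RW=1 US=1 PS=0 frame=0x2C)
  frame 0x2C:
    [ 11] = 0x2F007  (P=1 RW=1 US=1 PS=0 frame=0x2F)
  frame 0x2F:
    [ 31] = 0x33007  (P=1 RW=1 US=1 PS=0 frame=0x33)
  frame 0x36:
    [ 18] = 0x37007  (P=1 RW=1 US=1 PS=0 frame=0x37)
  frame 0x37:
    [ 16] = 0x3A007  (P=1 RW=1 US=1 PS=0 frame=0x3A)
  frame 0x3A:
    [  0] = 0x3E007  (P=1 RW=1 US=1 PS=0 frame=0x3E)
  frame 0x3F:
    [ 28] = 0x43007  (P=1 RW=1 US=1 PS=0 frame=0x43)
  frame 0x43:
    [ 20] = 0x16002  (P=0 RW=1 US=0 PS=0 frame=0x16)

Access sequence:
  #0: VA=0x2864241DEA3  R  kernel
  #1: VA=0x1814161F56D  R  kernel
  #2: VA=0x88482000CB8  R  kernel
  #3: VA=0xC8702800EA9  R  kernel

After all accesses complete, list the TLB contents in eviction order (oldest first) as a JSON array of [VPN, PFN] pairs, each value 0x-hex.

Per-access translation:
#0 VA=0x2864241DEA3 (r,kernel):
  [0] read 0x1A idx=5: raw=0x1C007 flags P=1 W=1 U=1 S=0
  [1] read 0x1C idx=25: raw=0x1F007 flags P=1 W=1 U=1 S=0
  [2] read 0x1F idx=18: raw=0x22007 flags P=1 W=1 U=1 S=0
  [3] read 0x22 idx=29: raw=0x24007 flags P=1 W=1 U=1 S=0
  ✓ 0x24EA3  — 4 lookups
#1 VA=0x1814161F56D (r,kernel):
  [0] read 0x1A idx=3: raw=0x28007 flags P=1 W=1 U=1 S=0
  [1] read 0x28 idx=5: raw=0x2C007 flags P=1 W=1 U=1 S=0
  [2] read 0x2C idx=11: raw=0x2F007 flags P=1 W=1 U=1 S=0
  [3] read 0x2F idx=31: raw=0x33007 flags P=1 W=1 U=1 S=0
  ✓ 0x3356D  — 4 lookups
#2 VA=0x88482000CB8 (r,kernel):
  [0] read 0x1A idx=17: raw=0x36007 flags P=1 W=1 U=1 S=0
  [1] read 0x36 idx=18: raw=0x37007 flags P=1 W=1 U=1 S=0
  [2] read 0x37 idx=16: raw=0x3A007 flags P=1 W=1 U=1 S=0
  [3] read 0x3A idx=0: raw=0x3E007 flags P=1 W=1 U=1 S=0
  ✓ 0x3ECB8  — 4 lookups
#3 VA=0xC8702800EA9 (r,kernel):
  [0] read 0x1A idx=25: raw=0x3F007 flags P=1 W=1 U=1 S=0
  [1] read 0x3F idx=28: raw=0x43007 flags P=1 W=1 U=1 S=0
  [2] read 0x43 idx=20: raw=0x16002 flags P=0 W=1 U=0 S=0
  ✗ PAGE_NOT_PRESENT  [3 reads]

TLB: [["0x1814161F", "0x33"], ["0x88482000", "0x3E"]]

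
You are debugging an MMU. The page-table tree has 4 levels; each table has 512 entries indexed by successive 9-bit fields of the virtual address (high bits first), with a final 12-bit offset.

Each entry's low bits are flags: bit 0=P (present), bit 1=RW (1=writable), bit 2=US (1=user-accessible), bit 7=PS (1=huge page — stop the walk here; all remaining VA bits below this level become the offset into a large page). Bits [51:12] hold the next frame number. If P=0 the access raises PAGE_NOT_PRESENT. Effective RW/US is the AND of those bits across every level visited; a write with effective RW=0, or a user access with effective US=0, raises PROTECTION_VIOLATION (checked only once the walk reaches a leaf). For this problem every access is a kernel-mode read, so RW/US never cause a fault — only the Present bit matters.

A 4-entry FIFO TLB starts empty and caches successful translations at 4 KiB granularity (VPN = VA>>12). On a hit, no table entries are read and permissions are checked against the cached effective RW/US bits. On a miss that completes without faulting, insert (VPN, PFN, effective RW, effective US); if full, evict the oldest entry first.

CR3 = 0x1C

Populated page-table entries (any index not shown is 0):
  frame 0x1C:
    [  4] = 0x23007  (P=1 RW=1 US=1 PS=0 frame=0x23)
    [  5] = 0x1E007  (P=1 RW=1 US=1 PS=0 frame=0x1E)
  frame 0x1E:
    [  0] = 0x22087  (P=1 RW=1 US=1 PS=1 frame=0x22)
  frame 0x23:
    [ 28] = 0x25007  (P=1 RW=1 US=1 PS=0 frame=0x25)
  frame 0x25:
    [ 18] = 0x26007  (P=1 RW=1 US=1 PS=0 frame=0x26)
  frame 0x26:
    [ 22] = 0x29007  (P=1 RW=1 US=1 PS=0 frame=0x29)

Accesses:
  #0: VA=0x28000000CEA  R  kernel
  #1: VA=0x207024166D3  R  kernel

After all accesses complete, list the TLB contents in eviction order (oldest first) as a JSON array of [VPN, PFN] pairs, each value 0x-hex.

Walk each access:
#0 VA=0x28000000CEA (r,kernel):
  L0 @0x1C[5] → 0x1E007  P=1,RW=1,US=1,PS=0
  L1 @0x1E[0] → 0x22087  P=1,RW=1,US=1,PS=1
  ✓ 0x22CEA (huge @L1)  — 2 lookups
#1 VA=0x207024166D3 (r,kernel):
  L0 @0x1C[4] → 0x23007  P=1,RW=1,US=1,PS=0
  L1 @0x23[28] → 0x25007  P=1,RW=1,US=1,PS=0
  L2 @0x25[18] → 0x26007  P=1,RW=1,US=1,PS=0
  L3 @0x26[22] → 0x29007  P=1,RW=1,US=1,PS=0
  ✓ 0x296D3  — 4 lookups

TLB: [["0x28000000", "0x22"], ["0x20702416", "0x29"]]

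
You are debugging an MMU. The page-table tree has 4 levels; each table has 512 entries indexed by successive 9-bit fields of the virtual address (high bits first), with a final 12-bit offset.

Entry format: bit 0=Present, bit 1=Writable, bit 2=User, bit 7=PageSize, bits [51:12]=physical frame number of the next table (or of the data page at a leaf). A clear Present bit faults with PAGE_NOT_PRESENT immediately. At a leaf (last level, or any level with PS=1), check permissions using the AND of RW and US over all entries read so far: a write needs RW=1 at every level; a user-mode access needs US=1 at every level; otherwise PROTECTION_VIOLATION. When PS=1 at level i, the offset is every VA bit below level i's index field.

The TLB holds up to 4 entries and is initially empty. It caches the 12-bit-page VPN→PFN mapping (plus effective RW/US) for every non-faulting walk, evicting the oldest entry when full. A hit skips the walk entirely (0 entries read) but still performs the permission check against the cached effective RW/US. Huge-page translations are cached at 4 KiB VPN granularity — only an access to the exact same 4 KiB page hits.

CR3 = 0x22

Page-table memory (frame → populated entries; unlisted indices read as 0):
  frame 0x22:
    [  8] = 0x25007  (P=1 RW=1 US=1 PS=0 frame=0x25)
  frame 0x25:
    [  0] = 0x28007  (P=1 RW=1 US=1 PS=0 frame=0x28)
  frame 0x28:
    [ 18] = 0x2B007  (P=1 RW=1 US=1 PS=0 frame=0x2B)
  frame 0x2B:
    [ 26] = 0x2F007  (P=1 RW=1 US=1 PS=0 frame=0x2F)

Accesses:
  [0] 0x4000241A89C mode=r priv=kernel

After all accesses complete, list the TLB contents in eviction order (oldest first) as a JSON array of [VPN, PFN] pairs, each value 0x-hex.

Per-access translation:
#0 VA=0x4000241A89C (r,kernel):
  L0: frame=0x22 idx=8 entry=0x25007 [P=1 RW=1 US=1 PS=0]
  L1: frame=0x25 idx=0 entry=0x28007 [P=1 RW=1 US=1 PS=0]
  L2: frame=0x28 idx=18 entry=0x2B007 [P=1 RW=1 US=1 PS=0]
  L3: frame=0x2B idx=26 entry=0x2F007 [P=1 RW=1 US=1 PS=0]
  ✓ 0x2F89C  — 4 lookups

TLB: [["0x4000241A", "0x2F"]]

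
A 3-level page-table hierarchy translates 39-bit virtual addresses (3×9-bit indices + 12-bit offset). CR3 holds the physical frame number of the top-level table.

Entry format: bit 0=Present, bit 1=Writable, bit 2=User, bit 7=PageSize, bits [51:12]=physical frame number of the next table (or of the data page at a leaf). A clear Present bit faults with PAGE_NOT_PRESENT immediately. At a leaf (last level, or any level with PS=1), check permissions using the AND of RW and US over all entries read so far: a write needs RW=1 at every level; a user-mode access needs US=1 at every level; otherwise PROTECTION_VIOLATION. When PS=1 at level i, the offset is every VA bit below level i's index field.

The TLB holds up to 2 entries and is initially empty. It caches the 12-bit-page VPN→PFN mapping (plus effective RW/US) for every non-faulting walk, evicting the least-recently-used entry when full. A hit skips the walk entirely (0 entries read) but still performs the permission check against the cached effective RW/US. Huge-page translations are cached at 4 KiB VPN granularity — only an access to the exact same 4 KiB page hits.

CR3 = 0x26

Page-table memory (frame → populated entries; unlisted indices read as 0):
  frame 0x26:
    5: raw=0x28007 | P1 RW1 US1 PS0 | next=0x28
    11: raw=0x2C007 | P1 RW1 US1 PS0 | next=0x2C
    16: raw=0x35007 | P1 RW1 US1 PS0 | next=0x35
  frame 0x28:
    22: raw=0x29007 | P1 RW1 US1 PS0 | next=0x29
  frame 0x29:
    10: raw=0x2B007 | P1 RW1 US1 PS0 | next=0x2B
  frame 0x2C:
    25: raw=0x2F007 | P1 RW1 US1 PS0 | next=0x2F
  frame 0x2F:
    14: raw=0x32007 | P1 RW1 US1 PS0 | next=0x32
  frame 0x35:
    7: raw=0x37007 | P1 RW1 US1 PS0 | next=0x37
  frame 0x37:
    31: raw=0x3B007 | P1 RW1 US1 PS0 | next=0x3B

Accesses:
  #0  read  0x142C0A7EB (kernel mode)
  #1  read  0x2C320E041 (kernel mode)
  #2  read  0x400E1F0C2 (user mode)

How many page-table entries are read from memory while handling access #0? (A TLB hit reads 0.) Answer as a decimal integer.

Walk each access:
#0 VA=0x142C0A7EB (r,kernel):
  L0: frame=0x26 idx=5 entry=0x28007 [P=1 RW=1 US=1 PS=0]
  L1: frame=0x28 idx=22 entry=0x29007 [P=1 RW=1 US=1 PS=0]
  L2: frame=0x29 idx=10 entry=0x2B007 [P=1 RW=1 US=1 PS=0]
  → PA=0x2B7EB  (3 entries read)
#1 VA=0x2C320E041 (r,kernel):
  L0: frame=0x26 idx=11 entry=0x2C007 [P=1 RW=1 US=1 PS=0]
  L1: frame=0x2C idx=25 entry=0x2F007 [P=1 RW=1 US=1 PS=0]
  L2: frame=0x2F idx=14 entry=0x32007 [P=1 RW=1 US=1 PS=0]
  → PA=0x32041  (3 entries read)
#2 VA=0x400E1F0C2 (r,user):
  L0: frame=0x26 idx=16 entry=0x35007 [P=1 RW=1 US=1 PS=0]
  L1: frame=0x35 idx=7 entry=0x37007 [P=1 RW=1 US=1 PS=0]
  L2: frame=0x37 idx=31 entry=0x3B007 [P=1 RW=1 US=1 PS=0]
  → PA=0x3B0C2  (3 entries read)

Entries read for #0: 3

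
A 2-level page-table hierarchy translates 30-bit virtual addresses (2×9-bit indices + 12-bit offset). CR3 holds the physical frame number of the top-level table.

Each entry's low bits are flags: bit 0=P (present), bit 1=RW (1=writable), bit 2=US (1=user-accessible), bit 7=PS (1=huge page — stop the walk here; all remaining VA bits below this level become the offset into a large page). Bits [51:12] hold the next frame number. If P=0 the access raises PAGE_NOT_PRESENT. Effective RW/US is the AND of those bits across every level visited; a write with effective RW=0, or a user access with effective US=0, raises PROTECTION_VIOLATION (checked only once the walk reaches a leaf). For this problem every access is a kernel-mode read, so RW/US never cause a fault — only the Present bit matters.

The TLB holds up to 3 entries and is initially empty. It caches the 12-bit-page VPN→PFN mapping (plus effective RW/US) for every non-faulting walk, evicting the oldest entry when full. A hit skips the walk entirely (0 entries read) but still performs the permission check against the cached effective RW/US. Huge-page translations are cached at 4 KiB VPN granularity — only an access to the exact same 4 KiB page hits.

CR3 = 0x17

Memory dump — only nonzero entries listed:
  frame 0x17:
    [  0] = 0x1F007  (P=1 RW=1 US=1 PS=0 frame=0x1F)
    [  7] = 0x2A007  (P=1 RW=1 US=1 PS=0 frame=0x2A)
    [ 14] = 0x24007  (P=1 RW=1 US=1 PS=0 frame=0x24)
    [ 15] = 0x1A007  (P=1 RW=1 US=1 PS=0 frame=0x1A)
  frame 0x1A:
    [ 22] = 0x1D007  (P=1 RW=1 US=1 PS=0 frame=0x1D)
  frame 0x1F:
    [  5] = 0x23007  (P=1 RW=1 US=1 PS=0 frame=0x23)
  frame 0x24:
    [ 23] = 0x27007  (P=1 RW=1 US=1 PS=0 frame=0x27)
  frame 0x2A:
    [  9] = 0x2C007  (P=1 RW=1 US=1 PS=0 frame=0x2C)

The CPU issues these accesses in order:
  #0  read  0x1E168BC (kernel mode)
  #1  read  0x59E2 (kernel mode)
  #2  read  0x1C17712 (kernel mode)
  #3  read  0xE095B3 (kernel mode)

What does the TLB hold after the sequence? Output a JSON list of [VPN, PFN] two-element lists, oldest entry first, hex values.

Walk each access:
#0 VA=0x1E168BC (r,kernel):
  L0 @0x17[15] → 0x1A007  P=1,RW=1,US=1,PS=0
  L1 @0x1A[22] → 0x1D007  P=1,RW=1,US=1,PS=0
  ✓ 0x1D8BC  — 2 lookups
#1 VA=0x59E2 (r,kernel):
  L0 @0x17[0] → 0x1F007  P=1,RW=1,US=1,PS=0
  L1 @0x1F[5] → 0x23007  P=1,RW=1,US=1,PS=0
  ✓ 0x239E2  — 2 lookups
#2 VA=0x1C17712 (r,kernel):
  L0 @0x17[14] → 0x24007  P=1,RW=1,US=1,PS=0
  L1 @0x24[23] → 0x27007  P=1,RW=1,US=1,PS=0
  ✓ 0x27712  — 2 lookups
#3 VA=0xE095B3 (r,kernel):
  L0 @0x17[7] → 0x2A007  P=1,RW=1,US=1,PS=0
  L1 @0x2A[9] → 0x2C007  P=1,RW=1,US=1,PS=0
  ✓ 0x2C5B3  — 2 lookups

TLB: [["0x5", "0x23"], ["0x1C17", "0x27"], ["0xE09", "0x2C"]]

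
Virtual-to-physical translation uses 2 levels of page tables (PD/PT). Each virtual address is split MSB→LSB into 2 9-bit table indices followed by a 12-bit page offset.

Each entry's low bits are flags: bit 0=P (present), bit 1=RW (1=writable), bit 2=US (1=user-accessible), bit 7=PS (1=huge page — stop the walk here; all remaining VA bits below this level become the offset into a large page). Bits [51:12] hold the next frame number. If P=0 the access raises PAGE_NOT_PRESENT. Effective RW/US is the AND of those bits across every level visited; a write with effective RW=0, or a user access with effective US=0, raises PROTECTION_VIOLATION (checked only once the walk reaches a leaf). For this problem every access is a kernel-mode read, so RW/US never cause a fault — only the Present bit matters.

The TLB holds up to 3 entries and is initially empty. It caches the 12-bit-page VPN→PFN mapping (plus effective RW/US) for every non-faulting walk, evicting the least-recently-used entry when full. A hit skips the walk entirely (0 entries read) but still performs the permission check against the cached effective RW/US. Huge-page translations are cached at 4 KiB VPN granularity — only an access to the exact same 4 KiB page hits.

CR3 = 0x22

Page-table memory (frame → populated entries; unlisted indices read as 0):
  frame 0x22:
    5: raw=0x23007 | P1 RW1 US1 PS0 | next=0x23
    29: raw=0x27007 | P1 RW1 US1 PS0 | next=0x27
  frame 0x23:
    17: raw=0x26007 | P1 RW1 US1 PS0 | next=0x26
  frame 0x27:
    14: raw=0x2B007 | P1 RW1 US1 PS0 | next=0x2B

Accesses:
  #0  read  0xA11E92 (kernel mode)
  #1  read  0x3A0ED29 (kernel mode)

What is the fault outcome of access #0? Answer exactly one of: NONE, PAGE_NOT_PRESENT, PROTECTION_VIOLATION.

Walk each access:
#0 VA=0xA11E92 (r,kernel):
  lvl0: tbl 0x22, slot 5 ⇒ 0x23007 (P1/RW1/US1/PS0)
  lvl1: tbl 0x23, slot 17 ⇒ 0x26007 (P1/RW1/US1/PS0)
  ✓ 0x26E92  — 2 lookups
#1 VA=0x3A0ED29 (r,kernel):
  lvl0: tbl 0x22, slot 29 ⇒ 0x27007 (P1/RW1/US1/PS0)
  lvl1: tbl 0x27, slot 14 ⇒ 0x2B007 (P1/RW1/US1/PS0)
  ✓ 0x2BD29  — 2 lookups

Access #0 fault: NONE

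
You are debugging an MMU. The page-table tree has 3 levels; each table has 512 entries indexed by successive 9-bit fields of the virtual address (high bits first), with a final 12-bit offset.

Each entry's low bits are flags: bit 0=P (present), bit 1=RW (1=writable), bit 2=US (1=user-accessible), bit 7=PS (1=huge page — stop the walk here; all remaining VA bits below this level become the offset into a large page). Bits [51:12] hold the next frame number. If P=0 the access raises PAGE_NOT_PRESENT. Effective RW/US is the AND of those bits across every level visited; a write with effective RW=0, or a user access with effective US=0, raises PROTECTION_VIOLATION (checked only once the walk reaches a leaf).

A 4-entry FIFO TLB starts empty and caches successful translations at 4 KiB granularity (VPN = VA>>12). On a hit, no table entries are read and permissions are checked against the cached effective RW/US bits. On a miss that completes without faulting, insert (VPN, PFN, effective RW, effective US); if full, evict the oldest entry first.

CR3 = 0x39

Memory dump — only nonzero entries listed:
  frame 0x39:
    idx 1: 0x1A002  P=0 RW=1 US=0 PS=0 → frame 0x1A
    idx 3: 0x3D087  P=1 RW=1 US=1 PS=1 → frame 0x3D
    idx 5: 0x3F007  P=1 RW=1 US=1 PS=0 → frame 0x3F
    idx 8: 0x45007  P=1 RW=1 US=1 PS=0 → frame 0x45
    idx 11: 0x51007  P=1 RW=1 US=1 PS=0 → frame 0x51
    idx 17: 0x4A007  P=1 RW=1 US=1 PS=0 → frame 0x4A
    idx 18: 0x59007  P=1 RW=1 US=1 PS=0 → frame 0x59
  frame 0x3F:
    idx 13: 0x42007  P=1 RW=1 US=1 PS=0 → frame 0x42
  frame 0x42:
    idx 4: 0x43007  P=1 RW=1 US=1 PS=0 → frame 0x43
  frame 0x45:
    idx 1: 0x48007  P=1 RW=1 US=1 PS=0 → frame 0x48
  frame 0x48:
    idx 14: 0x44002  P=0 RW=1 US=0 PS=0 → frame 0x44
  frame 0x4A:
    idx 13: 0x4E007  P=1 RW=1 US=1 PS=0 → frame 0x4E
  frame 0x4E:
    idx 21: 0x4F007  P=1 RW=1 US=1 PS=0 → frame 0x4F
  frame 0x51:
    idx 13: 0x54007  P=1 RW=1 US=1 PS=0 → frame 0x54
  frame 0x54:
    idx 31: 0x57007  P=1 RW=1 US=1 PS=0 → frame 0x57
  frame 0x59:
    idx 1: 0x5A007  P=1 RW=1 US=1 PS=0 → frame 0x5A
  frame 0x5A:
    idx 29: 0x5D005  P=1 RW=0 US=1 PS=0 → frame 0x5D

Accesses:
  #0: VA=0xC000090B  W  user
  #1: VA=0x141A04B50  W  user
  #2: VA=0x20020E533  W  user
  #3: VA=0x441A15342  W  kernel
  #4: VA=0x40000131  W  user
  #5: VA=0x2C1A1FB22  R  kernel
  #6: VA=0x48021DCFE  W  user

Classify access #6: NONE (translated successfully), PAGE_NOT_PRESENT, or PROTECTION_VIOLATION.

Walk each access:
#0 VA=0xC000090B (w,user):
  [0] read 0x39 idx=3: raw=0x3D087 flags P=1 W=1 U=1 S=1
  ⇒ phys 0x3D90B (huge @L0)  [1 reads]
#1 VA=0x141A04B50 (w,user):
  [0] read 0x39 idx=5: raw=0x3F007 flags P=1 W=1 U=1 S=0
  [1] read 0x3F idx=13: raw=0x42007 flags P=1 W=1 U=1 S=0
  [2] read 0x42 idx=4: raw=0x43007 flags P=1 W=1 U=1 S=0
  ⇒ phys 0x43B50  [3 reads]
#2 VA=0x20020E533 (w,user):
  [0] read 0x39 idx=8: raw=0x45007 flags P=1 W=1 U=1 S=0
  [1] read 0x45 idx=1: raw=0x48007 flags P=1 W=1 U=1 S=0
  [2] read 0x48 idx=14: raw=0x44002 flags P=0 W=1 U=0 S=0
  ⇒ fault: PAGE_NOT_PRESENT  — 3 lookups
#3 VA=0x441A15342 (w,kernel):
  [0] read 0x39 idx=17: raw=0x4A007 flags P=1 W=1 U=1 S=0
  [1] read 0x4A idx=13: raw=0x4E007 flags P=1 W=1 U=1 S=0
  [2] read 0x4E idx=21: raw=0x4F007 flags P=1 W=1 U=1 S=0
  ⇒ phys 0x4F342  [3 reads]
#4 VA=0x40000131 (w,user):
  [0] read 0x39 idx=1: raw=0x1A002 flags P=0 W=1 U=0 S=0
  ⇒ fault: PAGE_NOT_PRESENT  — 1 lookups
#5 VA=0x2C1A1FB22 (r,kernel):
  [0] read 0x39 idx=11: raw=0x51007 flags P=1 W=1 U=1 S=0
  [1] read 0x51 idx=13: raw=0x54007 flags P=1 W=1 U=1 S=0
  [2] read 0x54 idx=31: raw=0x57007 flags P=1 W=1 U=1 S=0
  ⇒ phys 0x57B22  [3 reads]
#6 VA=0x48021DCFE (w,user):
  [0] read 0x39 idx=18: raw=0x59007 flags P=1 W=1 U=1 S=0
  [1] read 0x59 idx=1: raw=0x5A007 flags P=1 W=1 U=1 S=0
  [2] read 0x5A idx=29: raw=0x5D005 flags P=1 W=0 U=1 S=0
  ⇒ fault: PROTECTION_VIOLATION  — 3 lookups

Access #6 fault: PROTECTION_VIOLATION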